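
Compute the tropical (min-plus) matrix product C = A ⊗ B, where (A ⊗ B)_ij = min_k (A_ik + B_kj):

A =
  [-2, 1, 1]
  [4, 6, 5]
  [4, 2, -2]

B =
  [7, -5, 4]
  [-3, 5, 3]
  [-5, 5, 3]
A ⊗ B =
  [-4, -7, 2]
  [0, -1, 8]
  [-7, -1, 1]

Apply the min-plus product entry-by-entry:
  C[0][0] = min over k of (A[0][0] + B[0][0] = -2 + 7 = 5, A[0][1] + B[1][0] = 1 + -3 = -2, A[0][2] + B[2][0] = 1 + -5 = -4) = -4 (attained at k = 2)
  C[0][1] = min over k of (A[0][0] + B[0][1] = -2 + -5 = -7, A[0][1] + B[1][1] = 1 + 5 = 6, A[0][2] + B[2][1] = 1 + 5 = 6) = -7 (attained at k = 0)
  C[0][2] = min over k of (A[0][0] + B[0][2] = -2 + 4 = 2, A[0][1] + B[1][2] = 1 + 3 = 4, A[0][2] + B[2][2] = 1 + 3 = 4) = 2 (attained at k = 0)
  C[1][0] = min over k of (A[1][0] + B[0][0] = 4 + 7 = 11, A[1][1] + B[1][0] = 6 + -3 = 3, A[1][2] + B[2][0] = 5 + -5 = 0) = 0 (attained at k = 2)
  C[1][1] = min over k of (A[1][0] + B[0][1] = 4 + -5 = -1, A[1][1] + B[1][1] = 6 + 5 = 11, A[1][2] + B[2][1] = 5 + 5 = 10) = -1 (attained at k = 0)
  C[1][2] = min over k of (A[1][0] + B[0][2] = 4 + 4 = 8, A[1][1] + B[1][2] = 6 + 3 = 9, A[1][2] + B[2][2] = 5 + 3 = 8) = 8 (attained at k = 0)
  C[2][0] = min over k of (A[2][0] + B[0][0] = 4 + 7 = 11, A[2][1] + B[1][0] = 2 + -3 = -1, A[2][2] + B[2][0] = -2 + -5 = -7) = -7 (attained at k = 2)
  C[2][1] = min over k of (A[2][0] + B[0][1] = 4 + -5 = -1, A[2][1] + B[1][1] = 2 + 5 = 7, A[2][2] + B[2][1] = -2 + 5 = 3) = -1 (attained at k = 0)
  C[2][2] = min over k of (A[2][0] + B[0][2] = 4 + 4 = 8, A[2][1] + B[1][2] = 2 + 3 = 5, A[2][2] + B[2][2] = -2 + 3 = 1) = 1 (attained at k = 2)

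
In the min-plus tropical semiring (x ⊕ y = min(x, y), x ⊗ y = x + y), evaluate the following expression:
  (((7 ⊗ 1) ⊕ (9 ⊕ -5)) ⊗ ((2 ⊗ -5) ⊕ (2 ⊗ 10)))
(((7 ⊗ 1) ⊕ (9 ⊕ -5)) ⊗ ((2 ⊗ -5) ⊕ (2 ⊗ 10))) = -8

Expand innermost to outermost. Recall ⊕ takes the minimum of its arguments and ⊗ takes their sum. Working out the expression (((7 ⊗ 1) ⊕ (9 ⊕ -5)) ⊗ ((2 ⊗ -5) ⊕ (2 ⊗ 10))) gives -8.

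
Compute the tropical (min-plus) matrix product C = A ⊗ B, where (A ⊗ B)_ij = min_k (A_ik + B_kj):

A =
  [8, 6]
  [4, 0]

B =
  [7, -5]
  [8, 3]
A ⊗ B =
  [14, 3]
  [8, -1]

Apply the min-plus product entry-by-entry:
  C[0][0] = min over k of (A[0][0] + B[0][0] = 8 + 7 = 15, A[0][1] + B[1][0] = 6 + 8 = 14) = 14 (attained at k = 1)
  C[0][1] = min over k of (A[0][0] + B[0][1] = 8 + -5 = 3, A[0][1] + B[1][1] = 6 + 3 = 9) = 3 (attained at k = 0)
  C[1][0] = min over k of (A[1][0] + B[0][0] = 4 + 7 = 11, A[1][1] + B[1][0] = 0 + 8 = 8) = 8 (attained at k = 1)
  C[1][1] = min over k of (A[1][0] + B[0][1] = 4 + -5 = -1, A[1][1] + B[1][1] = 0 + 3 = 3) = -1 (attained at k = 0)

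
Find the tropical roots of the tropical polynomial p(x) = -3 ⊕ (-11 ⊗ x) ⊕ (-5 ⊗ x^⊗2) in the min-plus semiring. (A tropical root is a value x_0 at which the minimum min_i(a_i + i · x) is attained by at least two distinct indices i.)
Roots: {-6, 8}

Each tropical root is a break point of the lower envelope of the lines y = a_i + i · x (there are 3 lines, with slopes 0, 1, ..., 2). Only the lines that attain the minimum somewhere contribute to roots; other lines are dominated. Here the surviving (envelope) indices are i = 2, i = 1, i = 0.
Intersections between consecutive envelope lines give the roots: for adjacent envelope indices i < j the intersection is x = (a_i − a_j) / (j − i). Reading off the sorted break points: {-6, 8}.
Verification: at each break x_0, at least two indices attain the minimum of min_i(a_i + i · x_0).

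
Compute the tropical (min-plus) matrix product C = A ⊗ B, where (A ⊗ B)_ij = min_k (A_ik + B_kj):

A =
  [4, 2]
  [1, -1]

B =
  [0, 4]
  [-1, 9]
A ⊗ B =
  [1, 8]
  [-2, 5]

Apply the min-plus product entry-by-entry:
  C[0][0] = min over k of (A[0][0] + B[0][0] = 4 + 0 = 4, A[0][1] + B[1][0] = 2 + -1 = 1) = 1 (attained at k = 1)
  C[0][1] = min over k of (A[0][0] + B[0][1] = 4 + 4 = 8, A[0][1] + B[1][1] = 2 + 9 = 11) = 8 (attained at k = 0)
  C[1][0] = min over k of (A[1][0] + B[0][0] = 1 + 0 = 1, A[1][1] + B[1][0] = -1 + -1 = -2) = -2 (attained at k = 1)
  C[1][1] = min over k of (A[1][0] + B[0][1] = 1 + 4 = 5, A[1][1] + B[1][1] = -1 + 9 = 8) = 5 (attained at k = 0)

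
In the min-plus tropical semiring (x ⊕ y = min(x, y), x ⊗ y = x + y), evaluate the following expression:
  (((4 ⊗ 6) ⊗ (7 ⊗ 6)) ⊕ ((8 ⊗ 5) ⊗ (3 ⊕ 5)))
(((4 ⊗ 6) ⊗ (7 ⊗ 6)) ⊕ ((8 ⊗ 5) ⊗ (3 ⊕ 5))) = 16

Expand innermost to outermost. Recall ⊕ takes the minimum of its arguments and ⊗ takes their sum. Working out the expression (((4 ⊗ 6) ⊗ (7 ⊗ 6)) ⊕ ((8 ⊗ 5) ⊗ (3 ⊕ 5))) gives 16.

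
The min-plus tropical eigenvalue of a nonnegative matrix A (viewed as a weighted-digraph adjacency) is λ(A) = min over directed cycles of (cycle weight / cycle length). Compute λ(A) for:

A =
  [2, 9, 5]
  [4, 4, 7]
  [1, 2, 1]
λ(A) = 1

Enumerate directed cycles and compute their means (weight / length). Sample:
  cycle 0 → 0: weight = 2, length = 1, mean = 2/1 ≈ 2.000
  cycle 1 → 1: weight = 4, length = 1, mean = 4/1 ≈ 4.000
  cycle 2 → 2: weight = 1, length = 1, mean = 1/1 ≈ 1.000
  cycle 0 → 1 → 0: weight = 13, length = 2, mean = 13/2 ≈ 6.500
  cycle 0 → 2 → 0: weight = 6, length = 2, mean = 6/2 ≈ 3.000
  cycle 1 → 0 → 1: weight = 13, length = 2, mean = 13/2 ≈ 6.500
Minimum mean = 1.000, attained e.g. along the cycle 2 → 2 with weight 1 and length 1. So λ(A) = 1/1 = 1.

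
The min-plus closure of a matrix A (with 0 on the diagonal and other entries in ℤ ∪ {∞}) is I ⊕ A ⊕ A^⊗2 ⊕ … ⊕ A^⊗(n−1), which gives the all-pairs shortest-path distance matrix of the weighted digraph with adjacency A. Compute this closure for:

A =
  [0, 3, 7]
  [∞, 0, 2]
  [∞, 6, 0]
Closure =
  [0, 3, 5]
  [∞, 0, 2]
  [∞, 6, 0]

This is the Floyd-Warshall all-pairs shortest-path computation. For each intermediate vertex k = 0, 1, …, 2, update dist[i][j] ← min(dist[i][j], dist[i][k] + dist[k][j]). The final matrix gives, for each (i, j), the minimum total weight of any directed path from i to j (possibly empty when i = j).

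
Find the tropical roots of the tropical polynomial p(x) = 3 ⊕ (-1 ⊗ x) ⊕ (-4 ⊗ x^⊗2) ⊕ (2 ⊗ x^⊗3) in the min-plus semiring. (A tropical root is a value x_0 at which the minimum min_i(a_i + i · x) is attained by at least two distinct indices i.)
Roots: {-6, 3, 4}

Each tropical root is a break point of the lower envelope of the lines y = a_i + i · x (there are 4 lines, with slopes 0, 1, ..., 3). Only the lines that attain the minimum somewhere contribute to roots; other lines are dominated. Here the surviving (envelope) indices are i = 3, i = 2, i = 1, i = 0.
Intersections between consecutive envelope lines give the roots: for adjacent envelope indices i < j the intersection is x = (a_i − a_j) / (j − i). Reading off the sorted break points: {-6, 3, 4}.
Verification: at each break x_0, at least two indices attain the minimum of min_i(a_i + i · x_0).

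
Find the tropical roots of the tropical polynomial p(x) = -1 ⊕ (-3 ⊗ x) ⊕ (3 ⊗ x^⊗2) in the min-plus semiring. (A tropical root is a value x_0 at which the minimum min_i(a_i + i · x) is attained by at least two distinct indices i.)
Roots: {-6, 2}

Each tropical root is a break point of the lower envelope of the lines y = a_i + i · x (there are 3 lines, with slopes 0, 1, ..., 2). Only the lines that attain the minimum somewhere contribute to roots; other lines are dominated. Here the surviving (envelope) indices are i = 2, i = 1, i = 0.
Intersections between consecutive envelope lines give the roots: for adjacent envelope indices i < j the intersection is x = (a_i − a_j) / (j − i). Reading off the sorted break points: {-6, 2}.
Verification: at each break x_0, at least two indices attain the minimum of min_i(a_i + i · x_0).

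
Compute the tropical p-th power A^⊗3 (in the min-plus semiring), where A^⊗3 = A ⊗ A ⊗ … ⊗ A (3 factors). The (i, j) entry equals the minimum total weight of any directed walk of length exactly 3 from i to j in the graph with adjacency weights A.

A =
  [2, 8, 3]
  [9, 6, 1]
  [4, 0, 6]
A^⊗3 =
  [6, 5, 4]
  [7, 7, 2]
  [5, 1, 7]

Each entry (A^⊗3)_ij equals the minimum over all length-3 walks i = v_0 → v_1 → … → v_3 = j of Σ_t A[v_t][v_{t+1}]. For example, for (i, j) = (0, 2) we minimise over 9 possible intermediate vertex sequences; the minimum is 4, attained along the walk 0 → 2 → 1 → 2.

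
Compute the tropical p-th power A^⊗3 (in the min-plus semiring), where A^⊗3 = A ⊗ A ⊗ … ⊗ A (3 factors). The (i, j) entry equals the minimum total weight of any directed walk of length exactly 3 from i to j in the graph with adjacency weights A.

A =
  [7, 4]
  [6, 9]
A^⊗3 =
  [17, 14]
  [16, 17]

Each entry (A^⊗3)_ij equals the minimum over all length-3 walks i = v_0 → v_1 → … → v_3 = j of Σ_t A[v_t][v_{t+1}]. For example, for (i, j) = (0, 1) we minimise over 4 possible intermediate vertex sequences; the minimum is 14, attained along the walk 0 → 1 → 0 → 1.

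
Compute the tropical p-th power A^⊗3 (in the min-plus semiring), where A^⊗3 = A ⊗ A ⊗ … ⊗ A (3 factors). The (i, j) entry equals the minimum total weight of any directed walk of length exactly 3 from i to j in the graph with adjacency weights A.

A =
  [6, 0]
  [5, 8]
A^⊗3 =
  [11, 5]
  [10, 11]

Each entry (A^⊗3)_ij equals the minimum over all length-3 walks i = v_0 → v_1 → … → v_3 = j of Σ_t A[v_t][v_{t+1}]. For example, for (i, j) = (0, 1) we minimise over 4 possible intermediate vertex sequences; the minimum is 5, attained along the walk 0 → 1 → 0 → 1.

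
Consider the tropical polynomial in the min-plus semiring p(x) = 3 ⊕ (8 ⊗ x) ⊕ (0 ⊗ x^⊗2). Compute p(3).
p(3) = 3

A tropical monomial a ⊗ x^⊗i evaluates to a + i · x. Evaluating each term at x = 3:
  Term 0 contributes 3 + 0 · 3 = 3
  Term 1 contributes 8 + 1 · 3 = 11
  Term 2 contributes 0 + 2 · 3 = 6
p(3) = ⊕ of these = min[3, 11, 6] = 3.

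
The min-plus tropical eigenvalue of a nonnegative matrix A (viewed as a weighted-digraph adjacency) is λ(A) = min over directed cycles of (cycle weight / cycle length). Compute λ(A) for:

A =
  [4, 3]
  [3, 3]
λ(A) = 3

Enumerate directed cycles and compute their means (weight / length). Sample:
  cycle 0 → 0: weight = 4, length = 1, mean = 4/1 ≈ 4.000
  cycle 1 → 1: weight = 3, length = 1, mean = 3/1 ≈ 3.000
  cycle 0 → 1 → 0: weight = 6, length = 2, mean = 6/2 ≈ 3.000
  cycle 1 → 0 → 1: weight = 6, length = 2, mean = 6/2 ≈ 3.000
Minimum mean = 3.000, attained e.g. along the cycle 1 → 1 with weight 3 and length 1. So λ(A) = 3/1 = 3.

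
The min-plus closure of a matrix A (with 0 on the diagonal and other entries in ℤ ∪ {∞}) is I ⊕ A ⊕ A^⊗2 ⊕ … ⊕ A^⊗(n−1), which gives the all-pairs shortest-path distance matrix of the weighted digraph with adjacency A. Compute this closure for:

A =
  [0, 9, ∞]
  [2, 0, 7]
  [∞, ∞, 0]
Closure =
  [0, 9, 16]
  [2, 0, 7]
  [∞, ∞, 0]

This is the Floyd-Warshall all-pairs shortest-path computation. For each intermediate vertex k = 0, 1, …, 2, update dist[i][j] ← min(dist[i][j], dist[i][k] + dist[k][j]). The final matrix gives, for each (i, j), the minimum total weight of any directed path from i to j (possibly empty when i = j).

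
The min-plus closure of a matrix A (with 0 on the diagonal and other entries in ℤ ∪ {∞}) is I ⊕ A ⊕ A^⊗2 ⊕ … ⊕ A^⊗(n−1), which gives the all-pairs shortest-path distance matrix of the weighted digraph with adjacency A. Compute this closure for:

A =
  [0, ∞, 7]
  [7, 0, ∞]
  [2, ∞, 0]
Closure =
  [0, ∞, 7]
  [7, 0, 14]
  [2, ∞, 0]

This is the Floyd-Warshall all-pairs shortest-path computation. For each intermediate vertex k = 0, 1, …, 2, update dist[i][j] ← min(dist[i][j], dist[i][k] + dist[k][j]). The final matrix gives, for each (i, j), the minimum total weight of any directed path from i to j (possibly empty when i = j).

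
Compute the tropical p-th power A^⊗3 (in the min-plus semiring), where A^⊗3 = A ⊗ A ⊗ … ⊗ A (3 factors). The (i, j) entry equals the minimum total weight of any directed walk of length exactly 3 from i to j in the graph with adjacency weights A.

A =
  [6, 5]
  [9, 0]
A^⊗3 =
  [14, 5]
  [9, 0]

Each entry (A^⊗3)_ij equals the minimum over all length-3 walks i = v_0 → v_1 → … → v_3 = j of Σ_t A[v_t][v_{t+1}]. For example, for (i, j) = (0, 1) we minimise over 4 possible intermediate vertex sequences; the minimum is 5, attained along the walk 0 → 1 → 1 → 1.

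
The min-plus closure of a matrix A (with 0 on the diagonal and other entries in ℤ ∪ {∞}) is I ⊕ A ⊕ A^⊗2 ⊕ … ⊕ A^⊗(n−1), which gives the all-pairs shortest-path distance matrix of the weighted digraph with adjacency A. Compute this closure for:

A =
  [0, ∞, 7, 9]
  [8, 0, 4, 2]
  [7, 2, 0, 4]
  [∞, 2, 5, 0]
Closure =
  [0, 9, 7, 9]
  [8, 0, 4, 2]
  [7, 2, 0, 4]
  [10, 2, 5, 0]

This is the Floyd-Warshall all-pairs shortest-path computation. For each intermediate vertex k = 0, 1, …, 3, update dist[i][j] ← min(dist[i][j], dist[i][k] + dist[k][j]). The final matrix gives, for each (i, j), the minimum total weight of any directed path from i to j (possibly empty when i = j).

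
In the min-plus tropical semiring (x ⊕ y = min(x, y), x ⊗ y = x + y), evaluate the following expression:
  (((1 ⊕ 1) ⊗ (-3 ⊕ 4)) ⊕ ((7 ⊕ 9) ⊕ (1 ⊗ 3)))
(((1 ⊕ 1) ⊗ (-3 ⊕ 4)) ⊕ ((7 ⊕ 9) ⊕ (1 ⊗ 3))) = -2

Expand innermost to outermost. Recall ⊕ takes the minimum of its arguments and ⊗ takes their sum. Working out the expression (((1 ⊕ 1) ⊗ (-3 ⊕ 4)) ⊕ ((7 ⊕ 9) ⊕ (1 ⊗ 3))) gives -2.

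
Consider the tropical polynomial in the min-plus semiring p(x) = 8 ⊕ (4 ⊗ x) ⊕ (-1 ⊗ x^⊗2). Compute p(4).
p(4) = 7

A tropical monomial a ⊗ x^⊗i evaluates to a + i · x. Evaluating each term at x = 4:
  Term 0 contributes 8 + 0 · 4 = 8
  Term 1 contributes 4 + 1 · 4 = 8
  Term 2 contributes -1 + 2 · 4 = 7
p(4) = ⊕ of these = min[8, 8, 7] = 7.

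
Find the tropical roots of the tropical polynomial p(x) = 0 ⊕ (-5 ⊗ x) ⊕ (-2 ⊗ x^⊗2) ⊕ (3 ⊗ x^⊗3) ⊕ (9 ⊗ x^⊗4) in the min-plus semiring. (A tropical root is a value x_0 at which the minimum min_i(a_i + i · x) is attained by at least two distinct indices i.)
Roots: {-6, -5, -3, 5}

Each tropical root is a break point of the lower envelope of the lines y = a_i + i · x (there are 5 lines, with slopes 0, 1, ..., 4). Only the lines that attain the minimum somewhere contribute to roots; other lines are dominated. Here the surviving (envelope) indices are i = 4, i = 3, i = 2, i = 1, i = 0.
Intersections between consecutive envelope lines give the roots: for adjacent envelope indices i < j the intersection is x = (a_i − a_j) / (j − i). Reading off the sorted break points: {-6, -5, -3, 5}.
Verification: at each break x_0, at least two indices attain the minimum of min_i(a_i + i · x_0).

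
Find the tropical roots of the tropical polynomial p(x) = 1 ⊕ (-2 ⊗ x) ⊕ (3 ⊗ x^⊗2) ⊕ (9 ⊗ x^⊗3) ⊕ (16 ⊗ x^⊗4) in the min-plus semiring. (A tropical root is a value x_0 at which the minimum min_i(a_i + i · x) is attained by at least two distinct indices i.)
Roots: {-7, -6, -5, 3}

Each tropical root is a break point of the lower envelope of the lines y = a_i + i · x (there are 5 lines, with slopes 0, 1, ..., 4). Only the lines that attain the minimum somewhere contribute to roots; other lines are dominated. Here the surviving (envelope) indices are i = 4, i = 3, i = 2, i = 1, i = 0.
Intersections between consecutive envelope lines give the roots: for adjacent envelope indices i < j the intersection is x = (a_i − a_j) / (j − i). Reading off the sorted break points: {-7, -6, -5, 3}.
Verification: at each break x_0, at least two indices attain the minimum of min_i(a_i + i · x_0).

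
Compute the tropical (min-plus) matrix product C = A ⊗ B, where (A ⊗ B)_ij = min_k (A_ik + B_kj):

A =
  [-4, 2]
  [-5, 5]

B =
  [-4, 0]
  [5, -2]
A ⊗ B =
  [-8, -4]
  [-9, -5]

Apply the min-plus product entry-by-entry:
  C[0][0] = min over k of (A[0][0] + B[0][0] = -4 + -4 = -8, A[0][1] + B[1][0] = 2 + 5 = 7) = -8 (attained at k = 0)
  C[0][1] = min over k of (A[0][0] + B[0][1] = -4 + 0 = -4, A[0][1] + B[1][1] = 2 + -2 = 0) = -4 (attained at k = 0)
  C[1][0] = min over k of (A[1][0] + B[0][0] = -5 + -4 = -9, A[1][1] + B[1][0] = 5 + 5 = 10) = -9 (attained at k = 0)
  C[1][1] = min over k of (A[1][0] + B[0][1] = -5 + 0 = -5, A[1][1] + B[1][1] = 5 + -2 = 3) = -5 (attained at k = 0)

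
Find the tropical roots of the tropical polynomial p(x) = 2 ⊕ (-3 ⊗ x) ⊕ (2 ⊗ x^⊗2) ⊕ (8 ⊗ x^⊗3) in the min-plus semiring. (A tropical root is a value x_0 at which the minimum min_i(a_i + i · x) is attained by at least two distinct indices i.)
Roots: {-6, -5, 5}

Each tropical root is a break point of the lower envelope of the lines y = a_i + i · x (there are 4 lines, with slopes 0, 1, ..., 3). Only the lines that attain the minimum somewhere contribute to roots; other lines are dominated. Here the surviving (envelope) indices are i = 3, i = 2, i = 1, i = 0.
Intersections between consecutive envelope lines give the roots: for adjacent envelope indices i < j the intersection is x = (a_i − a_j) / (j − i). Reading off the sorted break points: {-6, -5, 5}.
Verification: at each break x_0, at least two indices attain the minimum of min_i(a_i + i · x_0).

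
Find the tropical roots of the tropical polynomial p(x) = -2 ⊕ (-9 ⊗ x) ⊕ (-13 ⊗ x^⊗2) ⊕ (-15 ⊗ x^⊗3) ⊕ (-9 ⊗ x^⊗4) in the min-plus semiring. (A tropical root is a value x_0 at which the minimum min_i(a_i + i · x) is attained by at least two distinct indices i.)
Roots: {-6, 2, 4, 7}

Each tropical root is a break point of the lower envelope of the lines y = a_i + i · x (there are 5 lines, with slopes 0, 1, ..., 4). Only the lines that attain the minimum somewhere contribute to roots; other lines are dominated. Here the surviving (envelope) indices are i = 4, i = 3, i = 2, i = 1, i = 0.
Intersections between consecutive envelope lines give the roots: for adjacent envelope indices i < j the intersection is x = (a_i − a_j) / (j − i). Reading off the sorted break points: {-6, 2, 4, 7}.
Verification: at each break x_0, at least two indices attain the minimum of min_i(a_i + i · x_0).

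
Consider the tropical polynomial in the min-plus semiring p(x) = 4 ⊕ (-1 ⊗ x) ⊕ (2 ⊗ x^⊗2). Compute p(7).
p(7) = 4

A tropical monomial a ⊗ x^⊗i evaluates to a + i · x. Evaluating each term at x = 7:
  Term 0 contributes 4 + 0 · 7 = 4
  Term 1 contributes -1 + 1 · 7 = 6
  Term 2 contributes 2 + 2 · 7 = 16
p(7) = ⊕ of these = min[4, 6, 16] = 4.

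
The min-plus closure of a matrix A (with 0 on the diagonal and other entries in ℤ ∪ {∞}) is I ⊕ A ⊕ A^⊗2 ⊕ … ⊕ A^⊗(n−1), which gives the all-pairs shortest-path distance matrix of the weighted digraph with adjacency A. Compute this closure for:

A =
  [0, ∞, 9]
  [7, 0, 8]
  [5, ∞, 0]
Closure =
  [0, ∞, 9]
  [7, 0, 8]
  [5, ∞, 0]

This is the Floyd-Warshall all-pairs shortest-path computation. For each intermediate vertex k = 0, 1, …, 2, update dist[i][j] ← min(dist[i][j], dist[i][k] + dist[k][j]). The final matrix gives, for each (i, j), the minimum total weight of any directed path from i to j (possibly empty when i = j).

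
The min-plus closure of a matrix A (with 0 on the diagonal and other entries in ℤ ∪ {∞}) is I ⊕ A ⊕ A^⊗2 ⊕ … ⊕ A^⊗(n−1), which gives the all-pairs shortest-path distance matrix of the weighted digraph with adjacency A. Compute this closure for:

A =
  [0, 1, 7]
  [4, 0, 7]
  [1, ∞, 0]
Closure =
  [0, 1, 7]
  [4, 0, 7]
  [1, 2, 0]

This is the Floyd-Warshall all-pairs shortest-path computation. For each intermediate vertex k = 0, 1, …, 2, update dist[i][j] ← min(dist[i][j], dist[i][k] + dist[k][j]). The final matrix gives, for each (i, j), the minimum total weight of any directed path from i to j (possibly empty when i = j).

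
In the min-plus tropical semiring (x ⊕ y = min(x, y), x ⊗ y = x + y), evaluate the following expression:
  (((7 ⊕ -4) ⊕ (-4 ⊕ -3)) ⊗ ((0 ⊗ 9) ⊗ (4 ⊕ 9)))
(((7 ⊕ -4) ⊕ (-4 ⊕ -3)) ⊗ ((0 ⊗ 9) ⊗ (4 ⊕ 9))) = 9

Expand innermost to outermost. Recall ⊕ takes the minimum of its arguments and ⊗ takes their sum. Working out the expression (((7 ⊕ -4) ⊕ (-4 ⊕ -3)) ⊗ ((0 ⊗ 9) ⊗ (4 ⊕ 9))) gives 9.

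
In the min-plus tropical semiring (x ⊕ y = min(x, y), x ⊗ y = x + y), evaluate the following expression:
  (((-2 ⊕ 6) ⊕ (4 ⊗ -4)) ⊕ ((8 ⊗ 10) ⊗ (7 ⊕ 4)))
(((-2 ⊕ 6) ⊕ (4 ⊗ -4)) ⊕ ((8 ⊗ 10) ⊗ (7 ⊕ 4))) = -2

Expand innermost to outermost. Recall ⊕ takes the minimum of its arguments and ⊗ takes their sum. Working out the expression (((-2 ⊕ 6) ⊕ (4 ⊗ -4)) ⊕ ((8 ⊗ 10) ⊗ (7 ⊕ 4))) gives -2.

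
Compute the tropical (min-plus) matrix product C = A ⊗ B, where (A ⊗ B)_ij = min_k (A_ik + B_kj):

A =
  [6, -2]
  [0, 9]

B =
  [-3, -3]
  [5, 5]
A ⊗ B =
  [3, 3]
  [-3, -3]

Apply the min-plus product entry-by-entry:
  C[0][0] = min over k of (A[0][0] + B[0][0] = 6 + -3 = 3, A[0][1] + B[1][0] = -2 + 5 = 3) = 3 (attained at k = 0)
  C[0][1] = min over k of (A[0][0] + B[0][1] = 6 + -3 = 3, A[0][1] + B[1][1] = -2 + 5 = 3) = 3 (attained at k = 0)
  C[1][0] = min over k of (A[1][0] + B[0][0] = 0 + -3 = -3, A[1][1] + B[1][0] = 9 + 5 = 14) = -3 (attained at k = 0)
  C[1][1] = min over k of (A[1][0] + B[0][1] = 0 + -3 = -3, A[1][1] + B[1][1] = 9 + 5 = 14) = -3 (attained at k = 0)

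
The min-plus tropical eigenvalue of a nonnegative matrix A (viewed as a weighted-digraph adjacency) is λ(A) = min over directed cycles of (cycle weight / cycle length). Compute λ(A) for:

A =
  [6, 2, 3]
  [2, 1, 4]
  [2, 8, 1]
λ(A) = 1

Enumerate directed cycles and compute their means (weight / length). Sample:
  cycle 0 → 0: weight = 6, length = 1, mean = 6/1 ≈ 6.000
  cycle 1 → 1: weight = 1, length = 1, mean = 1/1 ≈ 1.000
  cycle 2 → 2: weight = 1, length = 1, mean = 1/1 ≈ 1.000
  cycle 0 → 1 → 0: weight = 4, length = 2, mean = 4/2 ≈ 2.000
  cycle 0 → 2 → 0: weight = 5, length = 2, mean = 5/2 ≈ 2.500
  cycle 1 → 0 → 1: weight = 4, length = 2, mean = 4/2 ≈ 2.000
Minimum mean = 1.000, attained e.g. along the cycle 1 → 1 with weight 1 and length 1. So λ(A) = 1/1 = 1.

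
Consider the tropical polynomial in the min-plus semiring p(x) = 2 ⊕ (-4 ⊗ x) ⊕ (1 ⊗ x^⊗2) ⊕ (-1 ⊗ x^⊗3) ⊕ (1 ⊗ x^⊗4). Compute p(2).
p(2) = -2

A tropical monomial a ⊗ x^⊗i evaluates to a + i · x. Evaluating each term at x = 2:
  Term 0 contributes 2 + 0 · 2 = 2
  Term 1 contributes -4 + 1 · 2 = -2
  Term 2 contributes 1 + 2 · 2 = 5
  Term 3 contributes -1 + 3 · 2 = 5
  Term 4 contributes 1 + 4 · 2 = 9
p(2) = ⊕ of these = min[2, -2, 5, 5, 9] = -2.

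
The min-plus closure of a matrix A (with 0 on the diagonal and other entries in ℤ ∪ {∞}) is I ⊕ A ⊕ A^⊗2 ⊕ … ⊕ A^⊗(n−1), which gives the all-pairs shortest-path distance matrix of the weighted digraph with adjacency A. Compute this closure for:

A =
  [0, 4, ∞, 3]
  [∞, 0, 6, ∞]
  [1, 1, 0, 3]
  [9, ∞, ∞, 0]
Closure =
  [0, 4, 10, 3]
  [7, 0, 6, 9]
  [1, 1, 0, 3]
  [9, 13, 19, 0]

This is the Floyd-Warshall all-pairs shortest-path computation. For each intermediate vertex k = 0, 1, …, 3, update dist[i][j] ← min(dist[i][j], dist[i][k] + dist[k][j]). The final matrix gives, for each (i, j), the minimum total weight of any directed path from i to j (possibly empty when i = j).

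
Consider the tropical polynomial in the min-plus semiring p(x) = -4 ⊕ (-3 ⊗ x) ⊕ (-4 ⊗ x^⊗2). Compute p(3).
p(3) = -4

A tropical monomial a ⊗ x^⊗i evaluates to a + i · x. Evaluating each term at x = 3:
  Term 0 contributes -4 + 0 · 3 = -4
  Term 1 contributes -3 + 1 · 3 = 0
  Term 2 contributes -4 + 2 · 3 = 2
p(3) = ⊕ of these = min[-4, 0, 2] = -4.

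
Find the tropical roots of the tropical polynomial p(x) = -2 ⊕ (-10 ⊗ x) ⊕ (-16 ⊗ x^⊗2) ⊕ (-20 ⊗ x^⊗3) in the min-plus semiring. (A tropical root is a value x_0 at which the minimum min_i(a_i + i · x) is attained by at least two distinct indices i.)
Roots: {4, 6, 8}

Each tropical root is a break point of the lower envelope of the lines y = a_i + i · x (there are 4 lines, with slopes 0, 1, ..., 3). Only the lines that attain the minimum somewhere contribute to roots; other lines are dominated. Here the surviving (envelope) indices are i = 3, i = 2, i = 1, i = 0.
Intersections between consecutive envelope lines give the roots: for adjacent envelope indices i < j the intersection is x = (a_i − a_j) / (j − i). Reading off the sorted break points: {4, 6, 8}.
Verification: at each break x_0, at least two indices attain the minimum of min_i(a_i + i · x_0).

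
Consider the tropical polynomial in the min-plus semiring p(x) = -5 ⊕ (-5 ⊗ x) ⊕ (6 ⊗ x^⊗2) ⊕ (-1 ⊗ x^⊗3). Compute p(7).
p(7) = -5

A tropical monomial a ⊗ x^⊗i evaluates to a + i · x. Evaluating each term at x = 7:
  Term 0 contributes -5 + 0 · 7 = -5
  Term 1 contributes -5 + 1 · 7 = 2
  Term 2 contributes 6 + 2 · 7 = 20
  Term 3 contributes -1 + 3 · 7 = 20
p(7) = ⊕ of these = min[-5, 2, 20, 20] = -5.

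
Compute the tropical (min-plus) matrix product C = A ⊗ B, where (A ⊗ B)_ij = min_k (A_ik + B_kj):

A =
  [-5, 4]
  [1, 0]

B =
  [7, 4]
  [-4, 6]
A ⊗ B =
  [0, -1]
  [-4, 5]

Apply the min-plus product entry-by-entry:
  C[0][0] = min over k of (A[0][0] + B[0][0] = -5 + 7 = 2, A[0][1] + B[1][0] = 4 + -4 = 0) = 0 (attained at k = 1)
  C[0][1] = min over k of (A[0][0] + B[0][1] = -5 + 4 = -1, A[0][1] + B[1][1] = 4 + 6 = 10) = -1 (attained at k = 0)
  C[1][0] = min over k of (A[1][0] + B[0][0] = 1 + 7 = 8, A[1][1] + B[1][0] = 0 + -4 = -4) = -4 (attained at k = 1)
  C[1][1] = min over k of (A[1][0] + B[0][1] = 1 + 4 = 5, A[1][1] + B[1][1] = 0 + 6 = 6) = 5 (attained at k = 0)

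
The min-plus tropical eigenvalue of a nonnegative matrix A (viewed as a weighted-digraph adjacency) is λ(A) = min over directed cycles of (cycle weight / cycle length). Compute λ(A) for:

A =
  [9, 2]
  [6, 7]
λ(A) = 4

Enumerate directed cycles and compute their means (weight / length). Sample:
  cycle 0 → 0: weight = 9, length = 1, mean = 9/1 ≈ 9.000
  cycle 1 → 1: weight = 7, length = 1, mean = 7/1 ≈ 7.000
  cycle 0 → 1 → 0: weight = 8, length = 2, mean = 8/2 ≈ 4.000
  cycle 1 → 0 → 1: weight = 8, length = 2, mean = 8/2 ≈ 4.000
Minimum mean = 4.000, attained e.g. along the cycle 0 → 1 → 0 with weight 8 and length 2. So λ(A) = 8/2 = 4.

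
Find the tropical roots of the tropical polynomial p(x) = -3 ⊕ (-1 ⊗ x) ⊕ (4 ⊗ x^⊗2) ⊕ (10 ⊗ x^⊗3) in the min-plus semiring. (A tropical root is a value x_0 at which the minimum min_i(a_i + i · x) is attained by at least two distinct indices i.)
Roots: {-6, -5, -2}

Each tropical root is a break point of the lower envelope of the lines y = a_i + i · x (there are 4 lines, with slopes 0, 1, ..., 3). Only the lines that attain the minimum somewhere contribute to roots; other lines are dominated. Here the surviving (envelope) indices are i = 3, i = 2, i = 1, i = 0.
Intersections between consecutive envelope lines give the roots: for adjacent envelope indices i < j the intersection is x = (a_i − a_j) / (j − i). Reading off the sorted break points: {-6, -5, -2}.
Verification: at each break x_0, at least two indices attain the minimum of min_i(a_i + i · x_0).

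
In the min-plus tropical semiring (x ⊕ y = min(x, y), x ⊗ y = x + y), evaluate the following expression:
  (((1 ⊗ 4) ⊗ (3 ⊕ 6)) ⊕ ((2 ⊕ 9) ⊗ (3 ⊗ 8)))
(((1 ⊗ 4) ⊗ (3 ⊕ 6)) ⊕ ((2 ⊕ 9) ⊗ (3 ⊗ 8))) = 8

Expand innermost to outermost. Recall ⊕ takes the minimum of its arguments and ⊗ takes their sum. Working out the expression (((1 ⊗ 4) ⊗ (3 ⊕ 6)) ⊕ ((2 ⊕ 9) ⊗ (3 ⊗ 8))) gives 8.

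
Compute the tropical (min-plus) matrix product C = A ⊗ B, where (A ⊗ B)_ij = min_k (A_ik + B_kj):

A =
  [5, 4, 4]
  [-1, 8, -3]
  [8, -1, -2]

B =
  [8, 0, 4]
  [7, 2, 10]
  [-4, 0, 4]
A ⊗ B =
  [0, 4, 8]
  [-7, -3, 1]
  [-6, -2, 2]

Apply the min-plus product entry-by-entry:
  C[0][0] = min over k of (A[0][0] + B[0][0] = 5 + 8 = 13, A[0][1] + B[1][0] = 4 + 7 = 11, A[0][2] + B[2][0] = 4 + -4 = 0) = 0 (attained at k = 2)
  C[0][1] = min over k of (A[0][0] + B[0][1] = 5 + 0 = 5, A[0][1] + B[1][1] = 4 + 2 = 6, A[0][2] + B[2][1] = 4 + 0 = 4) = 4 (attained at k = 2)
  C[0][2] = min over k of (A[0][0] + B[0][2] = 5 + 4 = 9, A[0][1] + B[1][2] = 4 + 10 = 14, A[0][2] + B[2][2] = 4 + 4 = 8) = 8 (attained at k = 2)
  C[1][0] = min over k of (A[1][0] + B[0][0] = -1 + 8 = 7, A[1][1] + B[1][0] = 8 + 7 = 15, A[1][2] + B[2][0] = -3 + -4 = -7) = -7 (attained at k = 2)
  C[1][1] = min over k of (A[1][0] + B[0][1] = -1 + 0 = -1, A[1][1] + B[1][1] = 8 + 2 = 10, A[1][2] + B[2][1] = -3 + 0 = -3) = -3 (attained at k = 2)
  C[1][2] = min over k of (A[1][0] + B[0][2] = -1 + 4 = 3, A[1][1] + B[1][2] = 8 + 10 = 18, A[1][2] + B[2][2] = -3 + 4 = 1) = 1 (attained at k = 2)
  C[2][0] = min over k of (A[2][0] + B[0][0] = 8 + 8 = 16, A[2][1] + B[1][0] = -1 + 7 = 6, A[2][2] + B[2][0] = -2 + -4 = -6) = -6 (attained at k = 2)
  C[2][1] = min over k of (A[2][0] + B[0][1] = 8 + 0 = 8, A[2][1] + B[1][1] = -1 + 2 = 1, A[2][2] + B[2][1] = -2 + 0 = -2) = -2 (attained at k = 2)
  C[2][2] = min over k of (A[2][0] + B[0][2] = 8 + 4 = 12, A[2][1] + B[1][2] = -1 + 10 = 9, A[2][2] + B[2][2] = -2 + 4 = 2) = 2 (attained at k = 2)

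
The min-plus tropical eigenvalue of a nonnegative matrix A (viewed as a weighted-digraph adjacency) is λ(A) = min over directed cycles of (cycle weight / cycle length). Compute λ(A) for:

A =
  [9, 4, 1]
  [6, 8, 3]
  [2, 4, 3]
λ(A) = 3/2

Enumerate directed cycles and compute their means (weight / length). Sample:
  cycle 0 → 0: weight = 9, length = 1, mean = 9/1 ≈ 9.000
  cycle 1 → 1: weight = 8, length = 1, mean = 8/1 ≈ 8.000
  cycle 2 → 2: weight = 3, length = 1, mean = 3/1 ≈ 3.000
  cycle 0 → 1 → 0: weight = 10, length = 2, mean = 10/2 ≈ 5.000
  cycle 0 → 2 → 0: weight = 3, length = 2, mean = 3/2 ≈ 1.500
  cycle 1 → 0 → 1: weight = 10, length = 2, mean = 10/2 ≈ 5.000
Minimum mean = 1.500, attained e.g. along the cycle 0 → 2 → 0 with weight 3 and length 2. So λ(A) = 3/2 = 3/2.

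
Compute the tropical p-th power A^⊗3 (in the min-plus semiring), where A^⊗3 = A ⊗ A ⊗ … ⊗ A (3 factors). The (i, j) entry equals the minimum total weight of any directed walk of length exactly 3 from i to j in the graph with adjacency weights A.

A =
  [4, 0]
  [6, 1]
A^⊗3 =
  [7, 2]
  [8, 3]

Each entry (A^⊗3)_ij equals the minimum over all length-3 walks i = v_0 → v_1 → … → v_3 = j of Σ_t A[v_t][v_{t+1}]. For example, for (i, j) = (0, 1) we minimise over 4 possible intermediate vertex sequences; the minimum is 2, attained along the walk 0 → 1 → 1 → 1.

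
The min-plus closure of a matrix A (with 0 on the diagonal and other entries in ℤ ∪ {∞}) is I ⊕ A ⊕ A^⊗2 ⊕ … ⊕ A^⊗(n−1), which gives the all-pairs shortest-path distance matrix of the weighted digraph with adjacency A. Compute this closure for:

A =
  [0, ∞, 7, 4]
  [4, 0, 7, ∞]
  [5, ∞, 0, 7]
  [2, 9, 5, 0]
Closure =
  [0, 13, 7, 4]
  [4, 0, 7, 8]
  [5, 16, 0, 7]
  [2, 9, 5, 0]

This is the Floyd-Warshall all-pairs shortest-path computation. For each intermediate vertex k = 0, 1, …, 3, update dist[i][j] ← min(dist[i][j], dist[i][k] + dist[k][j]). The final matrix gives, for each (i, j), the minimum total weight of any directed path from i to j (possibly empty when i = j).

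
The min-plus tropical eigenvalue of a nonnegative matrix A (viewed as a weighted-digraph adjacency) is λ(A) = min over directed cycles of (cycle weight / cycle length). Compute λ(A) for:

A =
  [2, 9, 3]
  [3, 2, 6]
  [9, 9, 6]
λ(A) = 2

Enumerate directed cycles and compute their means (weight / length). Sample:
  cycle 0 → 0: weight = 2, length = 1, mean = 2/1 ≈ 2.000
  cycle 1 → 1: weight = 2, length = 1, mean = 2/1 ≈ 2.000
  cycle 2 → 2: weight = 6, length = 1, mean = 6/1 ≈ 6.000
  cycle 0 → 1 → 0: weight = 12, length = 2, mean = 12/2 ≈ 6.000
  cycle 0 → 2 → 0: weight = 12, length = 2, mean = 12/2 ≈ 6.000
  cycle 1 → 0 → 1: weight = 12, length = 2, mean = 12/2 ≈ 6.000
Minimum mean = 2.000, attained e.g. along the cycle 0 → 0 with weight 2 and length 1. So λ(A) = 2/1 = 2.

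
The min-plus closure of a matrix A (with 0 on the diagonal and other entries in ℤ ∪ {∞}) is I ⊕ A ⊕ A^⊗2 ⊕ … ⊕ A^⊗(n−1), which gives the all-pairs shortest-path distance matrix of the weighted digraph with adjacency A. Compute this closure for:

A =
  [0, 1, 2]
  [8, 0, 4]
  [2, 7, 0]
Closure =
  [0, 1, 2]
  [6, 0, 4]
  [2, 3, 0]

This is the Floyd-Warshall all-pairs shortest-path computation. For each intermediate vertex k = 0, 1, …, 2, update dist[i][j] ← min(dist[i][j], dist[i][k] + dist[k][j]). The final matrix gives, for each (i, j), the minimum total weight of any directed path from i to j (possibly empty when i = j).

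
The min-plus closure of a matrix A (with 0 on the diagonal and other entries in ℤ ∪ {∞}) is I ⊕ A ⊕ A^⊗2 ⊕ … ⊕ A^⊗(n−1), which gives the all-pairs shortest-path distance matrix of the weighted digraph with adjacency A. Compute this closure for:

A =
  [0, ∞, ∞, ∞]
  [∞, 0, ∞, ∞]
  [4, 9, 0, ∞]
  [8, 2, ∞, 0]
Closure =
  [0, ∞, ∞, ∞]
  [∞, 0, ∞, ∞]
  [4, 9, 0, ∞]
  [8, 2, ∞, 0]

This is the Floyd-Warshall all-pairs shortest-path computation. For each intermediate vertex k = 0, 1, …, 3, update dist[i][j] ← min(dist[i][j], dist[i][k] + dist[k][j]). The final matrix gives, for each (i, j), the minimum total weight of any directed path from i to j (possibly empty when i = j).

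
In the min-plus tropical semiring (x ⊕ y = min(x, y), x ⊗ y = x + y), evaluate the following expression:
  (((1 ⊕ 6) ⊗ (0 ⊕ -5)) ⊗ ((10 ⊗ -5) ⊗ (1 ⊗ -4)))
(((1 ⊕ 6) ⊗ (0 ⊕ -5)) ⊗ ((10 ⊗ -5) ⊗ (1 ⊗ -4))) = -2

Expand innermost to outermost. Recall ⊕ takes the minimum of its arguments and ⊗ takes their sum. Working out the expression (((1 ⊕ 6) ⊗ (0 ⊕ -5)) ⊗ ((10 ⊗ -5) ⊗ (1 ⊗ -4))) gives -2.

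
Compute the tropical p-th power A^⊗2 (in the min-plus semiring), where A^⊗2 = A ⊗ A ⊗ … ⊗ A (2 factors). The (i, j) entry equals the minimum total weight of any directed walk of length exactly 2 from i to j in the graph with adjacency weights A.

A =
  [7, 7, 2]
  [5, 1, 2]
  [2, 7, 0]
A^⊗2 =
  [4, 8, 2]
  [4, 2, 2]
  [2, 7, 0]

Each entry (A^⊗2)_ij equals the minimum over all length-2 walks i = v_0 → v_1 → … → v_2 = j of Σ_t A[v_t][v_{t+1}]. For example, for (i, j) = (0, 2) we minimise over 3 possible intermediate vertex sequences; the minimum is 2, attained along the walk 0 → 2 → 2.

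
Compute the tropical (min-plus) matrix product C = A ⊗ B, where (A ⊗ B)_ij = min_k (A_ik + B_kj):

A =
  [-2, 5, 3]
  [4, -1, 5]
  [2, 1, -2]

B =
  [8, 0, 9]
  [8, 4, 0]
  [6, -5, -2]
A ⊗ B =
  [6, -2, 1]
  [7, 0, -1]
  [4, -7, -4]

Apply the min-plus product entry-by-entry:
  C[0][0] = min over k of (A[0][0] + B[0][0] = -2 + 8 = 6, A[0][1] + B[1][0] = 5 + 8 = 13, A[0][2] + B[2][0] = 3 + 6 = 9) = 6 (attained at k = 0)
  C[0][1] = min over k of (A[0][0] + B[0][1] = -2 + 0 = -2, A[0][1] + B[1][1] = 5 + 4 = 9, A[0][2] + B[2][1] = 3 + -5 = -2) = -2 (attained at k = 0)
  C[0][2] = min over k of (A[0][0] + B[0][2] = -2 + 9 = 7, A[0][1] + B[1][2] = 5 + 0 = 5, A[0][2] + B[2][2] = 3 + -2 = 1) = 1 (attained at k = 2)
  C[1][0] = min over k of (A[1][0] + B[0][0] = 4 + 8 = 12, A[1][1] + B[1][0] = -1 + 8 = 7, A[1][2] + B[2][0] = 5 + 6 = 11) = 7 (attained at k = 1)
  C[1][1] = min over k of (A[1][0] + B[0][1] = 4 + 0 = 4, A[1][1] + B[1][1] = -1 + 4 = 3, A[1][2] + B[2][1] = 5 + -5 = 0) = 0 (attained at k = 2)
  C[1][2] = min over k of (A[1][0] + B[0][2] = 4 + 9 = 13, A[1][1] + B[1][2] = -1 + 0 = -1, A[1][2] + B[2][2] = 5 + -2 = 3) = -1 (attained at k = 1)
  C[2][0] = min over k of (A[2][0] + B[0][0] = 2 + 8 = 10, A[2][1] + B[1][0] = 1 + 8 = 9, A[2][2] + B[2][0] = -2 + 6 = 4) = 4 (attained at k = 2)
  C[2][1] = min over k of (A[2][0] + B[0][1] = 2 + 0 = 2, A[2][1] + B[1][1] = 1 + 4 = 5, A[2][2] + B[2][1] = -2 + -5 = -7) = -7 (attained at k = 2)
  C[2][2] = min over k of (A[2][0] + B[0][2] = 2 + 9 = 11, A[2][1] + B[1][2] = 1 + 0 = 1, A[2][2] + B[2][2] = -2 + -2 = -4) = -4 (attained at k = 2)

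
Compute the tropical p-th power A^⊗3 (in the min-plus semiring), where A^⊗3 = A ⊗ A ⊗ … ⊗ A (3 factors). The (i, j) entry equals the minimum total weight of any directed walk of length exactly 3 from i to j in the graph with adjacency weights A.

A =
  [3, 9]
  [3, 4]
A^⊗3 =
  [9, 15]
  [9, 12]

Each entry (A^⊗3)_ij equals the minimum over all length-3 walks i = v_0 → v_1 → … → v_3 = j of Σ_t A[v_t][v_{t+1}]. For example, for (i, j) = (0, 1) we minimise over 4 possible intermediate vertex sequences; the minimum is 15, attained along the walk 0 → 0 → 0 → 1.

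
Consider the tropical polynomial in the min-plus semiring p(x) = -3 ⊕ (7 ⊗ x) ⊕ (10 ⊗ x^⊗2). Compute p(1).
p(1) = -3

A tropical monomial a ⊗ x^⊗i evaluates to a + i · x. Evaluating each term at x = 1:
  Term 0 contributes -3 + 0 · 1 = -3
  Term 1 contributes 7 + 1 · 1 = 8
  Term 2 contributes 10 + 2 · 1 = 12
p(1) = ⊕ of these = min[-3, 8, 12] = -3.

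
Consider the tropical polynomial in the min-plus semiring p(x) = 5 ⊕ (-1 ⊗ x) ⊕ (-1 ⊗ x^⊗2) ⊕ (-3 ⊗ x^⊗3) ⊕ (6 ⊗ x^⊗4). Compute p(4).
p(4) = 3

A tropical monomial a ⊗ x^⊗i evaluates to a + i · x. Evaluating each term at x = 4:
  Term 0 contributes 5 + 0 · 4 = 5
  Term 1 contributes -1 + 1 · 4 = 3
  Term 2 contributes -1 + 2 · 4 = 7
  Term 3 contributes -3 + 3 · 4 = 9
  Term 4 contributes 6 + 4 · 4 = 22
p(4) = ⊕ of these = min[5, 3, 7, 9, 22] = 3.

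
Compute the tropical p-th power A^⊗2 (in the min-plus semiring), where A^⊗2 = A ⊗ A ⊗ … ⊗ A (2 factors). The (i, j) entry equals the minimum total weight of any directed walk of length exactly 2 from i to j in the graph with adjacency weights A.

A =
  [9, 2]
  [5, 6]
A^⊗2 =
  [7, 8]
  [11, 7]

Each entry (A^⊗2)_ij equals the minimum over all length-2 walks i = v_0 → v_1 → … → v_2 = j of Σ_t A[v_t][v_{t+1}]. For example, for (i, j) = (0, 1) we minimise over 2 possible intermediate vertex sequences; the minimum is 8, attained along the walk 0 → 1 → 1.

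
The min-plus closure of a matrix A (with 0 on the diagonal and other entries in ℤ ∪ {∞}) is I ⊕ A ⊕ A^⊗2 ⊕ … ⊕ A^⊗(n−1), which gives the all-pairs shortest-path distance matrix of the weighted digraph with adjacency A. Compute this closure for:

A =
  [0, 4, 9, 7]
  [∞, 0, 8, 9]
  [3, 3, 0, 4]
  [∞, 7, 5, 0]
Closure =
  [0, 4, 9, 7]
  [11, 0, 8, 9]
  [3, 3, 0, 4]
  [8, 7, 5, 0]

This is the Floyd-Warshall all-pairs shortest-path computation. For each intermediate vertex k = 0, 1, …, 3, update dist[i][j] ← min(dist[i][j], dist[i][k] + dist[k][j]). The final matrix gives, for each (i, j), the minimum total weight of any directed path from i to j (possibly empty when i = j).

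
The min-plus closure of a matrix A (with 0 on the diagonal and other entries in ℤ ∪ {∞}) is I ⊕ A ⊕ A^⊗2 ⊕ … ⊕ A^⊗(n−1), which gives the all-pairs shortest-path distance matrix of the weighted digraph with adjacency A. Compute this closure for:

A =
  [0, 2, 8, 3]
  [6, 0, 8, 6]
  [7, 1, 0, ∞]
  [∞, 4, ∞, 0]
Closure =
  [0, 2, 8, 3]
  [6, 0, 8, 6]
  [7, 1, 0, 7]
  [10, 4, 12, 0]

This is the Floyd-Warshall all-pairs shortest-path computation. For each intermediate vertex k = 0, 1, …, 3, update dist[i][j] ← min(dist[i][j], dist[i][k] + dist[k][j]). The final matrix gives, for each (i, j), the minimum total weight of any directed path from i to j (possibly empty when i = j).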